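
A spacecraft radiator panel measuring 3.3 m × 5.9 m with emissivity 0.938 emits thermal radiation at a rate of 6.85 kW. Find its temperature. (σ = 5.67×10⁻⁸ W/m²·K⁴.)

T ≈ 285 K

A = 3.3 × 5.9 = 19.5 m².
From P = εσAT⁴, T = (P / εσA)^(1/4) = (6850 / (0.938 × 5.67×10⁻⁸ × 19.5))^(1/4).
T = (6.62×10^9)^(1/4) = 285 K.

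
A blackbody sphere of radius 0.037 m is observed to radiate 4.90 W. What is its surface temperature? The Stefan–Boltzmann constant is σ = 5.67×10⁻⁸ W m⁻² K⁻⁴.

A = 4πr² = 4π × (0.037)² = 0.0172 m².
From P = σAT⁴, T = (P / σA)^(1/4) = (4.90 / (5.67×10⁻⁸ × 0.0172))^(1/4).
T = (5.02×10^9)^(1/4) = 266 K.

T ≈ 266 K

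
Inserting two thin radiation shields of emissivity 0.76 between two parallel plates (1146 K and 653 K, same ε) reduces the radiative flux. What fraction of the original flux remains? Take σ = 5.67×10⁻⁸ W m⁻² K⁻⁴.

With N identical shields there are N+1 = 3 gaps in series, each with the same radiative resistance, so the flux falls to 1/(N+1) of its unshielded value.

ratio ≈ 0.333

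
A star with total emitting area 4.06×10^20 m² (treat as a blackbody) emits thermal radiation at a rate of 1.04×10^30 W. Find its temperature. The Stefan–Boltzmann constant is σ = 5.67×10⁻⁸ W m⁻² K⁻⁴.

From P = σAT⁴, T = (P / σA)^(1/4) = (1.04×10^30 / (5.67×10⁻⁸ × 4.06×10^20))^(1/4).
T = (4.52×10^16)^(1/4) = 14600 K.

T ≈ 14600 K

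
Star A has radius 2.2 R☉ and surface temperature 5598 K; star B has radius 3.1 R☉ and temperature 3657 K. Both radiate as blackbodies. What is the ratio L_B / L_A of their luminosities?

L_B/L_A ≈ 0.362

L = 4πR²σT⁴ ∝ R²T⁴, so L_B/L_A = (3.1/2.2)² × (3657/5598)⁴ = 1.99 × 0.182 = 0.362.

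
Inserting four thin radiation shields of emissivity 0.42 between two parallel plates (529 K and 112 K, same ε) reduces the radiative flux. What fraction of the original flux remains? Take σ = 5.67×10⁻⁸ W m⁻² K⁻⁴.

ratio ≈ 0.200

With N identical shields there are N+1 = 5 gaps in series, each with the same radiative resistance, so the flux falls to 1/(N+1) of its unshielded value.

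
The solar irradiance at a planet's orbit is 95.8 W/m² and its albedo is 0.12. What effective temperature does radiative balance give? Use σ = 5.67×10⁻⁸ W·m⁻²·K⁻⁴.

T ≈ 139 K

Power absorbed = (1−a)S·πR²; power emitted = 4πR²σT⁴. Equating and cancelling πR²:
T = ((1−a)S / 4σ)^(1/4) = (84.3 / (4 × 5.67×10⁻⁸))^(1/4) = (3.72×10^8)^(1/4).
T = 139 K.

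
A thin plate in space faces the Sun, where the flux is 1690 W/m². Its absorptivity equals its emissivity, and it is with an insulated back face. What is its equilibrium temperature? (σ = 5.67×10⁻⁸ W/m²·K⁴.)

Absorbed flux αS = emitted flux εσT⁴ (one radiating face); with α = ε, T = (S/σ)^(1/4).
T = (1690 / 5.67×10⁻⁸)^(1/4) = (2.98×10^10)^(1/4).
T = 416 K.

T ≈ 416 K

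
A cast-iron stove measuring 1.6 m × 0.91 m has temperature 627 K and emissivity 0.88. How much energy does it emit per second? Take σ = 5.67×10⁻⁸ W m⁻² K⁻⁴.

P ≈ 11200 W

A = 1.6 × 0.91 = 1.46 m².
P = εσAT⁴ = 0.88 × 5.67×10⁻⁸ × 1.46 × (627)⁴ = 0.88 × 5.67×10⁻⁸ × 1.46 × 1.55×10^11.
P = 11200 W.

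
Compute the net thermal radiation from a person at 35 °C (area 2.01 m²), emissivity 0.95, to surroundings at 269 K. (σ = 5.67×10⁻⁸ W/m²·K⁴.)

Convert: 35 °C = 308 K.
Q = εσA(T⁴ − T_s⁴). T⁴ − T_s⁴ = (308)⁴ − (269)⁴ = 9.00×10^9 − 5.24×10^9 = 3.76×10^9 K⁴.
Q = 0.95 × 5.67×10⁻⁸ × 2.01 × 3.76×10^9 = 407 W.

Q ≈ 407 W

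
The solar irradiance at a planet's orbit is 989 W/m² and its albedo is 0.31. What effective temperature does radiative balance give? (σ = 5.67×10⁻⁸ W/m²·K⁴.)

Power absorbed = (1−a)S·πR²; power emitted = 4πR²σT⁴. Equating and cancelling πR²:
T = ((1−a)S / 4σ)^(1/4) = (682 / (4 × 5.67×10⁻⁸))^(1/4) = (3.01×10^9)^(1/4).
T = 234 K.

T ≈ 234 K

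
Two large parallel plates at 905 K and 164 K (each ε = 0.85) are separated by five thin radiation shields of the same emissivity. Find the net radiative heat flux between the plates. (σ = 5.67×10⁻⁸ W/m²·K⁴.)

q ≈ 4680 W/m²

Each of the 6 gaps contributes resistance (2/ε − 1) = 2/0.85 − 1 = 1.353; total = 8.118.
q = σ(T₁⁴ − T₂⁴) / 8.118 = 5.67×10⁻⁸ × 6.70×10^11 / 8.118 = 4680 W/m².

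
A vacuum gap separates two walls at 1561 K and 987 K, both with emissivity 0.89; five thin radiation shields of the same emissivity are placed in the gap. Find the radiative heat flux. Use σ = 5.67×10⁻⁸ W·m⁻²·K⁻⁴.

q ≈ 37800 W/m²

Each of the 6 gaps contributes resistance (2/ε − 1) = 2/0.89 − 1 = 1.247; total = 7.483.
q = σ(T₁⁴ − T₂⁴) / 7.483 = 5.67×10⁻⁸ × 4.99×10^12 / 7.483 = 37800 W/m².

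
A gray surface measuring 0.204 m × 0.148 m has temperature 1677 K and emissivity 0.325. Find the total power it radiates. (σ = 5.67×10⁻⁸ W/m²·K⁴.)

A = 0.204 × 0.148 = 0.0302 m².
Stefan–Boltzmann: P = εσAT⁴ = 0.325 × 5.67×10⁻⁸ × 0.0302 × (1677)⁴ = 0.325 × 5.67×10⁻⁸ × 0.0302 × 7.91×10^12.
P = 4400 W.

P ≈ 4400 W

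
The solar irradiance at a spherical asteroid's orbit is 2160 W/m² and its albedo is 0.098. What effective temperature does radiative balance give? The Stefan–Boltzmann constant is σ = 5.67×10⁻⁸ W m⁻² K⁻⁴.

Power absorbed = (1−a)S·πR²; power emitted = 4πR²σT⁴. Equating and cancelling πR²:
T = ((1−a)S / 4σ)^(1/4) = (1950 / (4 × 5.67×10⁻⁸))^(1/4) = (8.59×10^9)^(1/4).
T = 304 K.

T ≈ 304 K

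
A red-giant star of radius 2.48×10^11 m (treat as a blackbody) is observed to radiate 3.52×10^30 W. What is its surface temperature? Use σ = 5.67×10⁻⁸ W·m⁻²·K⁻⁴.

T ≈ 2990 K

A = 4πr² = 4π × (2.48×10^11)² = 7.73×10^23 m².
From P = σAT⁴, T = (P / σA)^(1/4) = (3.52×10^30 / (5.67×10⁻⁸ × 7.73×10^23))^(1/4).
T = (8.03×10^13)^(1/4) = 2990 K.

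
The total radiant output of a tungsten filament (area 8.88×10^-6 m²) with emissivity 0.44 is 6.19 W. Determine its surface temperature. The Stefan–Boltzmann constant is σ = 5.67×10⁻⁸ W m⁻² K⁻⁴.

T ≈ 2300 K

From P = εσAT⁴, T = (P / εσA)^(1/4) = (6.19 / (0.44 × 5.67×10⁻⁸ × 8.88×10^-6))^(1/4).
T = (2.79×10^13)^(1/4) = 2300 K.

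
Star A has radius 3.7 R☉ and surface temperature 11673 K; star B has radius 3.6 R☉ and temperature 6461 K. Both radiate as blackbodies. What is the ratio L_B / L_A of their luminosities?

L = 4πR²σT⁴ ∝ R²T⁴, so L_B/L_A = (3.6/3.7)² × (6461/11673)⁴ = 0.947 × 0.0939 = 0.0889.

L_B/L_A ≈ 0.0889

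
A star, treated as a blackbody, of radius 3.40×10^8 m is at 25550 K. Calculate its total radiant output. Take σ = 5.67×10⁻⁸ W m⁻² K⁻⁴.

P ≈ 3.51×10^28 W

A = 4πr² = 4π × (3.40×10^8)² = 1.45×10^18 m².
P = σAT⁴ = 5.67×10⁻⁸ × 1.45×10^18 × (25550)⁴ = 5.67×10⁻⁸ × 1.45×10^18 × 4.26×10^17.
P = 3.51×10^28 W.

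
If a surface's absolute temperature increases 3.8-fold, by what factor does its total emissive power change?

P ∝ T⁴, so the power scales as (3.8)⁴ = 209.

factor ≈ 209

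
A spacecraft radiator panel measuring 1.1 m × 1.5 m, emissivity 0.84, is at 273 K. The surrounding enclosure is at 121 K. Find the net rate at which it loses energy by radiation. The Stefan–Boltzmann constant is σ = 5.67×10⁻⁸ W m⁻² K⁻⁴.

A = 1.1 × 1.5 = 1.65 m².
Q = εσA(T⁴ − T_s⁴). T⁴ − T_s⁴ = (273)⁴ − (121)⁴ = 5.55×10^9 − 2.14×10^8 = 5.34×10^9 K⁴.
Q = 0.84 × 5.67×10⁻⁸ × 1.65 × 5.34×10^9 = 420 W.

Q ≈ 420 W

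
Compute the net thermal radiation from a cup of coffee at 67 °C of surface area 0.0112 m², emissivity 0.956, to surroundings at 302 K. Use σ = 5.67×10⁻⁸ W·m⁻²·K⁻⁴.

Q ≈ 3.06 W

Convert: 67 °C = 340 K.
Q = εσA(T⁴ − T_s⁴). T⁴ − T_s⁴ = (340)⁴ − (302)⁴ = 1.34×10^10 − 8.32×10^9 = 5.05×10^9 K⁴.
Q = 0.956 × 5.67×10⁻⁸ × 0.0112 × 5.05×10^9 = 3.06 W.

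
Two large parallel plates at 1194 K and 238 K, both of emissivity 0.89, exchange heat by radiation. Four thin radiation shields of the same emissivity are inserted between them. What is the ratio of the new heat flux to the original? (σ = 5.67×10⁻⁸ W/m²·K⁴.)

With N identical shields there are N+1 = 5 gaps in series, each with the same radiative resistance, so the flux falls to 1/(N+1) of its unshielded value.

ratio ≈ 0.200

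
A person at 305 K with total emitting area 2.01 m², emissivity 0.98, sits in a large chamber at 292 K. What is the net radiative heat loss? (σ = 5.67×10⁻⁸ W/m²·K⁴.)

Q ≈ 155 W

Q = εσA(T⁴ − T_s⁴). T⁴ − T_s⁴ = (305)⁴ − (292)⁴ = 8.65×10^9 − 7.27×10^9 = 1.38×10^9 K⁴.
Q = 0.98 × 5.67×10⁻⁸ × 2.01 × 1.38×10^9 = 155 W.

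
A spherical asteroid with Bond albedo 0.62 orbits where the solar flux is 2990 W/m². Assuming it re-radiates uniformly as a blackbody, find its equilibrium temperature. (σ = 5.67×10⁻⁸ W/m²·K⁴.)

T ≈ 266 K

Power absorbed = (1−a)S·πR²; power emitted = 4πR²σT⁴. Equating and cancelling πR²:
T = ((1−a)S / 4σ)^(1/4) = (1140 / (4 × 5.67×10⁻⁸))^(1/4) = (5.01×10^9)^(1/4).
T = 266 K.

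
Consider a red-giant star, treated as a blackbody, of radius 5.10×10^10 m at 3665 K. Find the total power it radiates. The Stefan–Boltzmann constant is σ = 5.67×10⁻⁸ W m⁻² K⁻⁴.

A = 4πr² = 4π × (5.10×10^10)² = 3.27×10^22 m².
P = σAT⁴ = 5.67×10⁻⁸ × 3.27×10^22 × (3665)⁴ = 5.67×10⁻⁸ × 3.27×10^22 × 1.80×10^14.
P = 3.34×10^29 W.

P ≈ 3.34×10^29 W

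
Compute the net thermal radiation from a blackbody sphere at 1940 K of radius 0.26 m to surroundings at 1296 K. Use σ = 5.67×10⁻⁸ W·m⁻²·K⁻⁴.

A = 4πr² = 4π × (0.26)² = 0.849 m².
Q = σA(T⁴ − T_s⁴). T⁴ − T_s⁴ = (1940)⁴ − (1296)⁴ = 1.42×10^13 − 2.82×10^12 = 1.13×10^13 K⁴.
Q = 5.67×10⁻⁸ × 0.849 × 1.13×10^13 = 5.46×10^5 W.

Q ≈ 5.46×10^5 W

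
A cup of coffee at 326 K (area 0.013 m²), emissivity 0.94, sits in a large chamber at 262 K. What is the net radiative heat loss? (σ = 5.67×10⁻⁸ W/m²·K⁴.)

Q = εσA(T⁴ − T_s⁴). T⁴ − T_s⁴ = (326)⁴ − (262)⁴ = 1.13×10^10 − 4.71×10^9 = 6.58×10^9 K⁴.
Q = 0.94 × 5.67×10⁻⁸ × 0.0130 × 6.58×10^9 = 4.56 W.

Q ≈ 4.56 W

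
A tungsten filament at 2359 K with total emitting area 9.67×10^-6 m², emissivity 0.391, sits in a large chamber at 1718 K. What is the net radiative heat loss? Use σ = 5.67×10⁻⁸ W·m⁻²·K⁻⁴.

Q ≈ 4.77 W

Q = εσA(T⁴ − T_s⁴). T⁴ − T_s⁴ = (2359)⁴ − (1718)⁴ = 3.10×10^13 − 8.71×10^12 = 2.23×10^13 K⁴.
Q = 0.391 × 5.67×10⁻⁸ × 9.67×10^-6 × 2.23×10^13 = 4.77 W.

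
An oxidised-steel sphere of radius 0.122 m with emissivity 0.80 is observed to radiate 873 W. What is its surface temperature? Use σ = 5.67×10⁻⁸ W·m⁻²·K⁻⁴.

T ≈ 566 K

A = 4πr² = 4π × (0.122)² = 0.187 m².
From P = εσAT⁴, T = (P / εσA)^(1/4) = (873 / (0.80 × 5.67×10⁻⁸ × 0.187))^(1/4).
T = (1.03×10^11)^(1/4) = 566 K.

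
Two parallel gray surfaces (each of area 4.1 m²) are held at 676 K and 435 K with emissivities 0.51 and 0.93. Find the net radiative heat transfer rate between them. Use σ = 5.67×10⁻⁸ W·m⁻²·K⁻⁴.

For two large parallel gray plates, q = σ(T₁⁴ − T₂⁴) / (1/ε₁ + 1/ε₂ − 1).
1/ε₁ + 1/ε₂ − 1 = 1/0.51 + 1/0.93 − 1 = 2.036.
T₁⁴ − T₂⁴ = 2.09×10^11 − 3.58×10^10 = 1.73×10^11 K⁴.
q = 5.67×10⁻⁸ × 1.73×10^11 / 2.036 = 4820 W/m².
Q = q·A = 4820 × 4.1 = 19800 W.

Q ≈ 19800 W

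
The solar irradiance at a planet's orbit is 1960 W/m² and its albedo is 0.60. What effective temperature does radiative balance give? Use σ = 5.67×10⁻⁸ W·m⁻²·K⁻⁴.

T ≈ 242 K

Power absorbed = (1−a)S·πR²; power emitted = 4πR²σT⁴. Equating and cancelling πR²:
T = ((1−a)S / 4σ)^(1/4) = (784 / (4 × 5.67×10⁻⁸))^(1/4) = (3.46×10^9)^(1/4).
T = 242 K.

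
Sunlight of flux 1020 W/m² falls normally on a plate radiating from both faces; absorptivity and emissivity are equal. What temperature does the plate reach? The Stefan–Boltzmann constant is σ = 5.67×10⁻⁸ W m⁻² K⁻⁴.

Absorbed flux αS = emitted flux 2εσT⁴ per unit area; with α = ε this gives T = (S/2σ)^(1/4).
T = (1020 / (2 × 5.67×10⁻⁸))^(1/4) = (8.99×10^9)^(1/4).
T = 308 K.

T ≈ 308 K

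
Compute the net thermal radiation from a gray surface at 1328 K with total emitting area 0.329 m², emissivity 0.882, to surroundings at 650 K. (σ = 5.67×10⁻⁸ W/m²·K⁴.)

Q = εσA(T⁴ − T_s⁴). T⁴ − T_s⁴ = (1328)⁴ − (650)⁴ = 3.11×10^12 − 1.79×10^11 = 2.93×10^12 K⁴.
Q = 0.882 × 5.67×10⁻⁸ × 0.329 × 2.93×10^12 = 48200 W.

Q ≈ 48200 W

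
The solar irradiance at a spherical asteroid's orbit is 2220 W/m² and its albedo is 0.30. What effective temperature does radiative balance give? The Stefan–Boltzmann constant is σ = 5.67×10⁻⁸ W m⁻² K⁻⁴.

T ≈ 288 K

Power absorbed = (1−a)S·πR²; power emitted = 4πR²σT⁴. Equating and cancelling πR²:
T = ((1−a)S / 4σ)^(1/4) = (1550 / (4 × 5.67×10⁻⁸))^(1/4) = (6.85×10^9)^(1/4).
T = 288 K.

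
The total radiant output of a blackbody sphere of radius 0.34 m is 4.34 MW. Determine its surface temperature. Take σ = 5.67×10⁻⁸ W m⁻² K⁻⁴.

A = 4πr² = 4π × (0.34)² = 1.45 m².
From P = σAT⁴, T = (P / σA)^(1/4) = (4.34×10^6 / (5.67×10⁻⁸ × 1.45))^(1/4).
T = (5.27×10^13)^(1/4) = 2690 K.

T ≈ 2690 K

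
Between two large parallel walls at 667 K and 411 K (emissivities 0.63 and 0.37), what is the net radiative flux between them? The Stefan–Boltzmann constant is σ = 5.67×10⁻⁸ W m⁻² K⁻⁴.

q ≈ 2920 W/m²

For two large parallel gray plates, q = σ(T₁⁴ − T₂⁴) / (1/ε₁ + 1/ε₂ − 1).
1/ε₁ + 1/ε₂ − 1 = 1/0.63 + 1/0.37 − 1 = 3.290.
T₁⁴ − T₂⁴ = 1.98×10^11 − 2.85×10^10 = 1.69×10^11 K⁴.
q = 5.67×10⁻⁸ × 1.69×10^11 / 3.290 = 2920 W/m².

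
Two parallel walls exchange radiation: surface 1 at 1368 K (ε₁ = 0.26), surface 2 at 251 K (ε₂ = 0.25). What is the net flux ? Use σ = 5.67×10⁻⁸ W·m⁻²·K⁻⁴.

For two large parallel gray plates, q = σ(T₁⁴ − T₂⁴) / (1/ε₁ + 1/ε₂ − 1).
1/ε₁ + 1/ε₂ − 1 = 1/0.26 + 1/0.25 − 1 = 6.846.
T₁⁴ − T₂⁴ = 3.50×10^12 − 3.97×10^9 = 3.50×10^12 K⁴.
q = 5.67×10⁻⁸ × 3.50×10^12 / 6.846 = 29000 W/m².

q ≈ 29000 W/m²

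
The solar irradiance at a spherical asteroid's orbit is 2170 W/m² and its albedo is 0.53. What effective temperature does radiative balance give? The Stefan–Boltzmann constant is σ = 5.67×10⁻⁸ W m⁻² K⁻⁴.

Power absorbed = (1−a)S·πR²; power emitted = 4πR²σT⁴. Equating and cancelling πR²:
T = ((1−a)S / 4σ)^(1/4) = (1020 / (4 × 5.67×10⁻⁸))^(1/4) = (4.50×10^9)^(1/4).
T = 259 K.

T ≈ 259 K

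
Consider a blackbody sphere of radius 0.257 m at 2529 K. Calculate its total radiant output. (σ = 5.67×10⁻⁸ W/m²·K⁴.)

A = 4πr² = 4π × (0.257)² = 0.830 m².
P = σAT⁴ = 5.67×10⁻⁸ × 0.830 × (2529)⁴ = 5.67×10⁻⁸ × 0.830 × 4.09×10^13.
P = 1.93×10^6 W.

P ≈ 1.93×10^6 W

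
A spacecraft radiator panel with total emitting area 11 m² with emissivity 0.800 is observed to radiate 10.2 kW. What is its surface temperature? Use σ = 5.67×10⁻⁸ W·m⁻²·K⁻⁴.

From P = εσAT⁴, T = (P / εσA)^(1/4) = (10200 / (0.800 × 5.67×10⁻⁸ × 11.0))^(1/4).
T = (2.04×10^10)^(1/4) = 378 K.

T ≈ 378 K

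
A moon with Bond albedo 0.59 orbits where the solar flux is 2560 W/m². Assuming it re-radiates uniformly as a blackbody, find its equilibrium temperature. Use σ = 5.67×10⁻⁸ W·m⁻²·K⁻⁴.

Power absorbed = (1−a)S·πR²; power emitted = 4πR²σT⁴. Equating and cancelling πR²:
T = ((1−a)S / 4σ)^(1/4) = (1050 / (4 × 5.67×10⁻⁸))^(1/4) = (4.63×10^9)^(1/4).
T = 261 K.

T ≈ 261 K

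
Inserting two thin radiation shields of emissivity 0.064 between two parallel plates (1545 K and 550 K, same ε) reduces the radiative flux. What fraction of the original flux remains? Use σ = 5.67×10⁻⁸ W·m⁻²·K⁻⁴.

ratio ≈ 0.333

With N identical shields there are N+1 = 3 gaps in series, each with the same radiative resistance, so the flux falls to 1/(N+1) of its unshielded value.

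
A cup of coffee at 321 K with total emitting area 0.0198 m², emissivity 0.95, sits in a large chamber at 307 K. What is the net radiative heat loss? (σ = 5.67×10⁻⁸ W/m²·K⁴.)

Q = εσA(T⁴ − T_s⁴). T⁴ − T_s⁴ = (321)⁴ − (307)⁴ = 1.06×10^10 − 8.88×10^9 = 1.73×10^9 K⁴.
Q = 0.95 × 5.67×10⁻⁸ × 0.0198 × 1.73×10^9 = 1.85 W.

Q ≈ 1.85 W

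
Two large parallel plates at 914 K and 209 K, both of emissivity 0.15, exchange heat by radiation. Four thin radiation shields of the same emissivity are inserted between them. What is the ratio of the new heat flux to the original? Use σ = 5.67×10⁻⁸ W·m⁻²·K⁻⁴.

ratio ≈ 0.200

With N identical shields there are N+1 = 5 gaps in series, each with the same radiative resistance, so the flux falls to 1/(N+1) of its unshielded value.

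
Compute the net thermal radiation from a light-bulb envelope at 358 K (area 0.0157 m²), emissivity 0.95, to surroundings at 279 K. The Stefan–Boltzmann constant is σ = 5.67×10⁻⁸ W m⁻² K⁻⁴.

Q ≈ 8.77 W

Q = εσA(T⁴ − T_s⁴). T⁴ − T_s⁴ = (358)⁴ − (279)⁴ = 1.64×10^10 − 6.06×10^9 = 1.04×10^10 K⁴.
Q = 0.95 × 5.67×10⁻⁸ × 0.0157 × 1.04×10^10 = 8.77 W.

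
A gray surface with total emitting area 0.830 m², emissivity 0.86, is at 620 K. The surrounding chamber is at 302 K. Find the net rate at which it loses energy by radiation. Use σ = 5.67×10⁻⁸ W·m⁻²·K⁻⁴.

Q = εσA(T⁴ − T_s⁴). T⁴ − T_s⁴ = (620)⁴ − (302)⁴ = 1.48×10^11 − 8.32×10^9 = 1.39×10^11 K⁴.
Q = 0.86 × 5.67×10⁻⁸ × 0.830 × 1.39×10^11 = 5640 W.

Q ≈ 5640 W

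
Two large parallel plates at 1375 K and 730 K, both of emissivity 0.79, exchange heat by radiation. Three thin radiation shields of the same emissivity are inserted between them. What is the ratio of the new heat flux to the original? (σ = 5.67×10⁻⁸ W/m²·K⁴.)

ratio ≈ 0.250

With N identical shields there are N+1 = 4 gaps in series, each with the same radiative resistance, so the flux falls to 1/(N+1) of its unshielded value.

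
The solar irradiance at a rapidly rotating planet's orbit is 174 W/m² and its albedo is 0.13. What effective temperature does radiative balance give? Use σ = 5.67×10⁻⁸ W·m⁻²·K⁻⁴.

Power absorbed = (1−a)S·πR²; power emitted = 4πR²σT⁴. Equating and cancelling πR²:
T = ((1−a)S / 4σ)^(1/4) = (151 / (4 × 5.67×10⁻⁸))^(1/4) = (6.67×10^8)^(1/4).
T = 161 K.

T ≈ 161 K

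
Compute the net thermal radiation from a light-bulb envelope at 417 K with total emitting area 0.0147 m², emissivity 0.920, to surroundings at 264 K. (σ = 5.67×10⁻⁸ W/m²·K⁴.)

Q ≈ 19.5 W

Q = εσA(T⁴ − T_s⁴). T⁴ − T_s⁴ = (417)⁴ − (264)⁴ = 3.02×10^10 − 4.86×10^9 = 2.54×10^10 K⁴.
Q = 0.920 × 5.67×10⁻⁸ × 0.0147 × 2.54×10^10 = 19.5 W.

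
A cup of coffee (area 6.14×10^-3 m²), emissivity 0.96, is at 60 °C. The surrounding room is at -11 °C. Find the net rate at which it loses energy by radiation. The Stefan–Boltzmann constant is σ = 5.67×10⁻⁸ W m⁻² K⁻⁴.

Convert: 60 °C = 333 K; -11 °C = 262 K.
Q = εσA(T⁴ − T_s⁴). T⁴ − T_s⁴ = (333)⁴ − (262)⁴ = 1.23×10^10 − 4.71×10^9 = 7.58×10^9 K⁴.
Q = 0.96 × 5.67×10⁻⁸ × 6.14×10^-3 × 7.58×10^9 = 2.53 W.

Q ≈ 2.53 W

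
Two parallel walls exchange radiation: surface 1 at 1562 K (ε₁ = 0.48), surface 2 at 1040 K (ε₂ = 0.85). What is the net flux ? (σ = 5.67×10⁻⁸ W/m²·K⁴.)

For two large parallel gray plates, q = σ(T₁⁴ − T₂⁴) / (1/ε₁ + 1/ε₂ − 1).
1/ε₁ + 1/ε₂ − 1 = 1/0.48 + 1/0.85 − 1 = 2.260.
T₁⁴ − T₂⁴ = 5.95×10^12 − 1.17×10^12 = 4.78×10^12 K⁴.
q = 5.67×10⁻⁸ × 4.78×10^12 / 2.260 = 1.20×10^5 W/m².

q ≈ 1.20×10^5 W/m²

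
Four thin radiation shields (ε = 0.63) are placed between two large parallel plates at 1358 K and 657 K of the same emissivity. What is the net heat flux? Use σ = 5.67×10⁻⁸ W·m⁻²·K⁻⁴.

q ≈ 16800 W/m²

Each of the 5 gaps contributes resistance (2/ε − 1) = 2/0.63 − 1 = 2.175; total = 10.87.
q = σ(T₁⁴ − T₂⁴) / 10.87 = 5.67×10⁻⁸ × 3.21×10^12 / 10.87 = 16800 W/m².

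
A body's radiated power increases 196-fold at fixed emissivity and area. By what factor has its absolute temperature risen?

P ∝ T⁴ ⇒ T ∝ P^(1/4), so T scales by (196)^(1/4) = 3.74.

factor ≈ 3.74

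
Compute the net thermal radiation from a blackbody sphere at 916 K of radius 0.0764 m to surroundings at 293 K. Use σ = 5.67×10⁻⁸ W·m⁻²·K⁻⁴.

A = 4πr² = 4π × (0.0764)² = 0.0733 m².
Q = σA(T⁴ − T_s⁴). T⁴ − T_s⁴ = (916)⁴ − (293)⁴ = 7.04×10^11 − 7.37×10^9 = 6.97×10^11 K⁴.
Q = 5.67×10⁻⁸ × 0.0733 × 6.97×10^11 = 2900 W.

Q ≈ 2900 W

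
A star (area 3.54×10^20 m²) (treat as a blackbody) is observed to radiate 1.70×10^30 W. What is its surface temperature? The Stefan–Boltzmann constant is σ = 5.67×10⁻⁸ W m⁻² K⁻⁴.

T ≈ 17100 K

From P = σAT⁴, T = (P / σA)^(1/4) = (1.70×10^30 / (5.67×10⁻⁸ × 3.54×10^20))^(1/4).
T = (8.47×10^16)^(1/4) = 17100 K.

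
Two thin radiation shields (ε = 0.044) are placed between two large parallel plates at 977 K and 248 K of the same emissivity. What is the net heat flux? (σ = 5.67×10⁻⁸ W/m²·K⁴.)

q ≈ 386 W/m²

Each of the 3 gaps contributes resistance (2/ε − 1) = 2/0.044 − 1 = 44.45; total = 133.4.
q = σ(T₁⁴ − T₂⁴) / 133.4 = 5.67×10⁻⁸ × 9.07×10^11 / 133.4 = 386 W/m².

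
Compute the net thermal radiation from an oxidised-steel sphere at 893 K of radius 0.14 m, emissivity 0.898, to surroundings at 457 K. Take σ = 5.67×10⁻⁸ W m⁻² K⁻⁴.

Q ≈ 7430 W

A = 4πr² = 4π × (0.14)² = 0.246 m².
Q = εσA(T⁴ − T_s⁴). T⁴ − T_s⁴ = (893)⁴ − (457)⁴ = 6.36×10^11 − 4.36×10^10 = 5.92×10^11 K⁴.
Q = 0.898 × 5.67×10⁻⁸ × 0.246 × 5.92×10^11 = 7430 W.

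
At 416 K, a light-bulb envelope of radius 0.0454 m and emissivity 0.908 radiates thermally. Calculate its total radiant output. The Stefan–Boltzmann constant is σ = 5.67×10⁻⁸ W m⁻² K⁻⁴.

A = 4πr² = 4π × (0.0454)² = 0.0259 m².
Stefan–Boltzmann: P = εσAT⁴ = 0.908 × 5.67×10⁻⁸ × 0.0259 × (416)⁴ = 0.908 × 5.67×10⁻⁸ × 0.0259 × 2.99×10^10.
P = 39.9 W.

P ≈ 39.9 W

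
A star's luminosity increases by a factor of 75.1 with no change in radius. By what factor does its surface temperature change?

P ∝ T⁴ ⇒ T ∝ P^(1/4), so T scales by (75.1)^(1/4) = 2.94.

factor ≈ 2.94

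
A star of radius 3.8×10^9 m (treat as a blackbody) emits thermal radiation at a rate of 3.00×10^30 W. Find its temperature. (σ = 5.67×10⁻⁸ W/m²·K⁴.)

A = 4πr² = 4π × (3.8×10^9)² = 1.81×10^20 m².
From P = σAT⁴, T = (P / σA)^(1/4) = (3.00×10^30 / (5.67×10⁻⁸ × 1.81×10^20))^(1/4).
T = (2.92×10^17)^(1/4) = 23200 K.

T ≈ 23200 K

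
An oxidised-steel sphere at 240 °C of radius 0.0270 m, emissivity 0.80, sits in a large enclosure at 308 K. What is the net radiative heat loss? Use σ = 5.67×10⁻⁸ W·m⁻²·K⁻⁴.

A = 4πr² = 4π × (0.0270)² = 9.16×10^-3 m².
Convert: 240 °C = 513 K.
Q = εσA(T⁴ − T_s⁴). T⁴ − T_s⁴ = (513)⁴ − (308)⁴ = 6.93×10^10 − 9.00×10^9 = 6.03×10^10 K⁴.
Q = 0.80 × 5.67×10⁻⁸ × 9.16×10^-3 × 6.03×10^10 = 25.0 W.

Q ≈ 25.0 W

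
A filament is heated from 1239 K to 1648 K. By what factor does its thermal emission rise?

P ∝ T⁴, so the ratio is (1648/1239)⁴ = (1.330)⁴ = 3.13.

ratio ≈ 3.13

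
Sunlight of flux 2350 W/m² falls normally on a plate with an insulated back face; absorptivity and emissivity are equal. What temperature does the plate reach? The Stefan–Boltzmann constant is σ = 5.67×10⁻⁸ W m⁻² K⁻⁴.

T ≈ 451 K

Absorbed flux αS = emitted flux εσT⁴ (one radiating face); with α = ε, T = (S/σ)^(1/4).
T = (2350 / 5.67×10⁻⁸)^(1/4) = (4.14×10^10)^(1/4).
T = 451 K.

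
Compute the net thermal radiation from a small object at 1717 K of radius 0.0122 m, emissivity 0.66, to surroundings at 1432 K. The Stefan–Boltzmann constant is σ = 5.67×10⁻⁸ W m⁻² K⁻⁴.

A = 4πr² = 4π × (0.0122)² = 1.87×10^-3 m².
Q = εσA(T⁴ − T_s⁴). T⁴ − T_s⁴ = (1717)⁴ − (1432)⁴ = 8.69×10^12 − 4.21×10^12 = 4.49×10^12 K⁴.
Q = 0.66 × 5.67×10⁻⁸ × 1.87×10^-3 × 4.49×10^12 = 314 W.

Q ≈ 314 W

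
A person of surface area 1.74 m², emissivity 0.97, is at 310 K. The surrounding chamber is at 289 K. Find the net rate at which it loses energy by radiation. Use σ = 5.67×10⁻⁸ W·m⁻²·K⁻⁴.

Q ≈ 216 W

Q = εσA(T⁴ − T_s⁴). T⁴ − T_s⁴ = (310)⁴ − (289)⁴ = 9.24×10^9 − 6.98×10^9 = 2.26×10^9 K⁴.
Q = 0.97 × 5.67×10⁻⁸ × 1.74 × 2.26×10^9 = 216 W.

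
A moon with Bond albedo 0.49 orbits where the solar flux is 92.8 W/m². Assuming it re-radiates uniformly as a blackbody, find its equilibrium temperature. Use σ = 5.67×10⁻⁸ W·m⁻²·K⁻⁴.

Power absorbed = (1−a)S·πR²; power emitted = 4πR²σT⁴. Equating and cancelling πR²:
T = ((1−a)S / 4σ)^(1/4) = (47.3 / (4 × 5.67×10⁻⁸))^(1/4) = (2.09×10^8)^(1/4).
T = 120 K.

T ≈ 120 K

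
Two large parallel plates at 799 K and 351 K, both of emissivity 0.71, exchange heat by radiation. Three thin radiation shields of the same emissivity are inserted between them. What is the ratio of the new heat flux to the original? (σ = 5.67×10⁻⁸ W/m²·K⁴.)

With N identical shields there are N+1 = 4 gaps in series, each with the same radiative resistance, so the flux falls to 1/(N+1) of its unshielded value.

ratio ≈ 0.250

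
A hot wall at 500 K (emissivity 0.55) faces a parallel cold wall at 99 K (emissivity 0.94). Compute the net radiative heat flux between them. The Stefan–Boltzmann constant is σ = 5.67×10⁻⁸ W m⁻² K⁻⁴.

q ≈ 1880 W/m²

For two large parallel gray plates, q = σ(T₁⁴ − T₂⁴) / (1/ε₁ + 1/ε₂ − 1).
1/ε₁ + 1/ε₂ − 1 = 1/0.55 + 1/0.94 − 1 = 1.882.
T₁⁴ − T₂⁴ = 6.25×10^10 − 9.61×10^7 = 6.24×10^10 K⁴.
q = 5.67×10⁻⁸ × 6.24×10^10 / 1.882 = 1880 W/m².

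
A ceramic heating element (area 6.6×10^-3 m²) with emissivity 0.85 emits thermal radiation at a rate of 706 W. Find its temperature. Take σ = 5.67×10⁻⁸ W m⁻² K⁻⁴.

From P = εσAT⁴, T = (P / εσA)^(1/4) = (706 / (0.85 × 5.67×10⁻⁸ × 6.60×10^-3))^(1/4).
T = (2.22×10^12)^(1/4) = 1220 K.

T ≈ 1220 K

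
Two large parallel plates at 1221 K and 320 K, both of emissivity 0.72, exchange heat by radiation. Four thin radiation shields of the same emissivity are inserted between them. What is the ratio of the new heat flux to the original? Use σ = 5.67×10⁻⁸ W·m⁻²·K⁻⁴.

With N identical shields there are N+1 = 5 gaps in series, each with the same radiative resistance, so the flux falls to 1/(N+1) of its unshielded value.

ratio ≈ 0.200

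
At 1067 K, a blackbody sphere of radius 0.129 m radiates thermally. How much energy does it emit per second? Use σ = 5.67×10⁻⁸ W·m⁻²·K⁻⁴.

P ≈ 15400 W

A = 4πr² = 4π × (0.129)² = 0.209 m².
P = σAT⁴ = 5.67×10⁻⁸ × 0.209 × (1067)⁴ = 5.67×10⁻⁸ × 0.209 × 1.30×10^12.
P = 15400 W.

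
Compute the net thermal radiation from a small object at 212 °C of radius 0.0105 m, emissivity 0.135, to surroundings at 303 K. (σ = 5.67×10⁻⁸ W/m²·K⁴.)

Q ≈ 0.497 W

A = 4πr² = 4π × (0.0105)² = 1.39×10^-3 m².
Convert: 212 °C = 485 K.
Q = εσA(T⁴ − T_s⁴). T⁴ − T_s⁴ = (485)⁴ − (303)⁴ = 5.53×10^10 − 8.43×10^9 = 4.69×10^10 K⁴.
Q = 0.135 × 5.67×10⁻⁸ × 1.39×10^-3 × 4.69×10^10 = 0.497 W.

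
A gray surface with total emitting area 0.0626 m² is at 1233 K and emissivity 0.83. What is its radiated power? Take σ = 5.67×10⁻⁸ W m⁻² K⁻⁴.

P ≈ 6810 W

Stefan–Boltzmann: P = εσAT⁴ = 0.83 × 5.67×10⁻⁸ × 0.0626 × (1233)⁴ = 0.83 × 5.67×10⁻⁸ × 0.0626 × 2.31×10^12.
P = 6810 W.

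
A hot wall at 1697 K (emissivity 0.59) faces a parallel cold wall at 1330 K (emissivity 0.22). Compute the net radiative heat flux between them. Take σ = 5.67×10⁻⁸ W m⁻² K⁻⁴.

q ≈ 55900 W/m²

For two large parallel gray plates, q = σ(T₁⁴ − T₂⁴) / (1/ε₁ + 1/ε₂ − 1).
1/ε₁ + 1/ε₂ − 1 = 1/0.59 + 1/0.22 − 1 = 5.240.
T₁⁴ − T₂⁴ = 8.29×10^12 − 3.13×10^12 = 5.16×10^12 K⁴.
q = 5.67×10⁻⁸ × 5.16×10^12 / 5.240 = 55900 W/m².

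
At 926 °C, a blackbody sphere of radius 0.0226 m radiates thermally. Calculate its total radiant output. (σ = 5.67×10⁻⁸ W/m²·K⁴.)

A = 4πr² = 4π × (0.0226)² = 6.42×10^-3 m².
926 °C = 1199 K.
P = σAT⁴ = 5.67×10⁻⁸ × 6.42×10^-3 × (1199)⁴ = 5.67×10⁻⁸ × 6.42×10^-3 × 2.07×10^12.
P = 752 W.

P ≈ 752 W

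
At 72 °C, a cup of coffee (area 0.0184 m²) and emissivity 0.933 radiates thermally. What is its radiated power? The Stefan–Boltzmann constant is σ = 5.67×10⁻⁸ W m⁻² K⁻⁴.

72 °C = 345 K.
Stefan–Boltzmann: P = εσAT⁴ = 0.933 × 5.67×10⁻⁸ × 0.0184 × (345)⁴ = 0.933 × 5.67×10⁻⁸ × 0.0184 × 1.42×10^10.
P = 13.8 W.

P ≈ 13.8 W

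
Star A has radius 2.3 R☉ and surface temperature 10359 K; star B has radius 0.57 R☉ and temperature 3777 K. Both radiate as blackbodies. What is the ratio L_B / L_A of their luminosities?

L_B/L_A ≈ 1.09×10^-3

L = 4πR²σT⁴ ∝ R²T⁴, so L_B/L_A = (0.57/2.3)² × (3777/10359)⁴ = 0.0614 × 0.0177 = 1.09×10^-3.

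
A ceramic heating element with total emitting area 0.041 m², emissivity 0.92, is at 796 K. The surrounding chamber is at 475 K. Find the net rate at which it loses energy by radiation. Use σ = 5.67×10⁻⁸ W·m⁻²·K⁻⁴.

Q ≈ 750 W

Q = εσA(T⁴ − T_s⁴). T⁴ − T_s⁴ = (796)⁴ − (475)⁴ = 4.01×10^11 − 5.09×10^10 = 3.51×10^11 K⁴.
Q = 0.92 × 5.67×10⁻⁸ × 0.0410 × 3.51×10^11 = 750 W.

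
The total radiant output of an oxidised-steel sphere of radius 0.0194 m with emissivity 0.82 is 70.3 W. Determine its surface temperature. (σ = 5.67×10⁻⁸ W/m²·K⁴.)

T ≈ 752 K

A = 4πr² = 4π × (0.0194)² = 4.73×10^-3 m².
From P = εσAT⁴, T = (P / εσA)^(1/4) = (70.3 / (0.82 × 5.67×10⁻⁸ × 4.73×10^-3))^(1/4).
T = (3.20×10^11)^(1/4) = 752 K.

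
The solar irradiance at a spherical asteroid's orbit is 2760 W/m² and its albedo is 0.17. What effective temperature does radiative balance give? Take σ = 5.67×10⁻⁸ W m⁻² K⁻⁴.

Power absorbed = (1−a)S·πR²; power emitted = 4πR²σT⁴. Equating and cancelling πR²:
T = ((1−a)S / 4σ)^(1/4) = (2290 / (4 × 5.67×10⁻⁸))^(1/4) = (1.01×10^10)^(1/4).
T = 317 K.

T ≈ 317 K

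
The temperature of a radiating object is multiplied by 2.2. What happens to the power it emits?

P ∝ T⁴, so the power scales as (2.2)⁴ = 23.4.

factor ≈ 23.4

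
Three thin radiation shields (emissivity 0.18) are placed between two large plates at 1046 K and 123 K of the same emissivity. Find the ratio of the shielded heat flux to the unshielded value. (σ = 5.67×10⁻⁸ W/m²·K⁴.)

ratio ≈ 0.250

With N identical shields there are N+1 = 4 gaps in series, each with the same radiative resistance, so the flux falls to 1/(N+1) of its unshielded value.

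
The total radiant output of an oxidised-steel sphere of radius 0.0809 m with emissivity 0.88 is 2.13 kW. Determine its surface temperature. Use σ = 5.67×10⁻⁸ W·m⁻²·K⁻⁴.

T ≈ 849 K

A = 4πr² = 4π × (0.0809)² = 0.0822 m².
From P = εσAT⁴, T = (P / εσA)^(1/4) = (2130 / (0.88 × 5.67×10⁻⁸ × 0.0822))^(1/4).
T = (5.19×10^11)^(1/4) = 849 K.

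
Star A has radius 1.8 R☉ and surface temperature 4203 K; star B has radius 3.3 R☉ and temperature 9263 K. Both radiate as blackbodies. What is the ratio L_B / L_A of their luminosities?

L_B/L_A ≈ 79.3

L = 4πR²σT⁴ ∝ R²T⁴, so L_B/L_A = (3.3/1.8)² × (9263/4203)⁴ = 3.36 × 23.6 = 79.3.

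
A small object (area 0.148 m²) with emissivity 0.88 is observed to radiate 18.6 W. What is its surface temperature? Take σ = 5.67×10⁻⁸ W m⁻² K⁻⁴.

From P = εσAT⁴, T = (P / εσA)^(1/4) = (18.6 / (0.88 × 5.67×10⁻⁸ × 0.148))^(1/4).
T = (2.52×10^9)^(1/4) = 224 K.

T ≈ 224 K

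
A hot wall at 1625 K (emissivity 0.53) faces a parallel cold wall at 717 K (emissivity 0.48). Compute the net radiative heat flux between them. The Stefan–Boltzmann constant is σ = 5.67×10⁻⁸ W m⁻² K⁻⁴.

For two large parallel gray plates, q = σ(T₁⁴ − T₂⁴) / (1/ε₁ + 1/ε₂ − 1).
1/ε₁ + 1/ε₂ − 1 = 1/0.53 + 1/0.48 − 1 = 2.970.
T₁⁴ − T₂⁴ = 6.97×10^12 − 2.64×10^11 = 6.71×10^12 K⁴.
q = 5.67×10⁻⁸ × 6.71×10^12 / 2.970 = 1.28×10^5 W/m².

q ≈ 1.28×10^5 W/m²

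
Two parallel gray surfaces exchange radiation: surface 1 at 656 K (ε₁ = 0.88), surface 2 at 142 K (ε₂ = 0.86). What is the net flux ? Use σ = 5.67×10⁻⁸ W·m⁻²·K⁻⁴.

For two large parallel gray plates, q = σ(T₁⁴ − T₂⁴) / (1/ε₁ + 1/ε₂ − 1).
1/ε₁ + 1/ε₂ − 1 = 1/0.88 + 1/0.86 − 1 = 1.299.
T₁⁴ − T₂⁴ = 1.85×10^11 − 4.07×10^8 = 1.85×10^11 K⁴.
q = 5.67×10⁻⁸ × 1.85×10^11 / 1.299 = 8060 W/m².

q ≈ 8060 W/m²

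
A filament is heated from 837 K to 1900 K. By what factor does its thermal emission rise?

ratio ≈ 26.6

P ∝ T⁴, so the ratio is (1900/837)⁴ = (2.270)⁴ = 26.6.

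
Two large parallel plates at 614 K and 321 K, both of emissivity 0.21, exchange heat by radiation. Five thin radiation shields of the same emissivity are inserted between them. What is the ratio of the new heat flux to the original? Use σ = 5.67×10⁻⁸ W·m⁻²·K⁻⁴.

With N identical shields there are N+1 = 6 gaps in series, each with the same radiative resistance, so the flux falls to 1/(N+1) of its unshielded value.

ratio ≈ 0.167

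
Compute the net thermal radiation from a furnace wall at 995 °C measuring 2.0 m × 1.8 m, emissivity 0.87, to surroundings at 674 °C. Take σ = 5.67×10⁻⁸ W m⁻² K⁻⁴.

Q ≈ 3.16×10^5 W

A = 2.0 × 1.8 = 3.60 m².
Convert: 995 °C = 1268 K; 674 °C = 947 K.
Q = εσA(T⁴ − T_s⁴). T⁴ − T_s⁴ = (1268)⁴ − (947)⁴ = 2.59×10^12 − 8.04×10^11 = 1.78×10^12 K⁴.
Q = 0.87 × 5.67×10⁻⁸ × 3.60 × 1.78×10^12 = 3.16×10^5 W.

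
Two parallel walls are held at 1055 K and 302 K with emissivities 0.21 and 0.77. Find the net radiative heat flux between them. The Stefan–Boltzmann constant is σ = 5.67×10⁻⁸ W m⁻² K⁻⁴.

For two large parallel gray plates, q = σ(T₁⁴ − T₂⁴) / (1/ε₁ + 1/ε₂ − 1).
1/ε₁ + 1/ε₂ − 1 = 1/0.21 + 1/0.77 − 1 = 5.061.
T₁⁴ − T₂⁴ = 1.24×10^12 − 8.32×10^9 = 1.23×10^12 K⁴.
q = 5.67×10⁻⁸ × 1.23×10^12 / 5.061 = 13800 W/m².

q ≈ 13800 W/m²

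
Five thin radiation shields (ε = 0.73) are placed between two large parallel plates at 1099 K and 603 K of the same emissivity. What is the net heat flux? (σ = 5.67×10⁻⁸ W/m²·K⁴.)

Each of the 6 gaps contributes resistance (2/ε − 1) = 2/0.73 − 1 = 1.740; total = 10.44.
q = σ(T₁⁴ − T₂⁴) / 10.44 = 5.67×10⁻⁸ × 1.33×10^12 / 10.44 = 7210 W/m².

q ≈ 7210 W/m²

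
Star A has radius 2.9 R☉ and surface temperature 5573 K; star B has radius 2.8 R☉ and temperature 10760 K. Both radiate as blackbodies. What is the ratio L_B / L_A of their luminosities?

L_B/L_A ≈ 13.0

L = 4πR²σT⁴ ∝ R²T⁴, so L_B/L_A = (2.8/2.9)² × (10760/5573)⁴ = 0.932 × 13.9 = 13.0.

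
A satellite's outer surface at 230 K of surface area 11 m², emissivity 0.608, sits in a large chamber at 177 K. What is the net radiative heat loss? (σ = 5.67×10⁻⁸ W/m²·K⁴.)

Q ≈ 689 W

Q = εσA(T⁴ − T_s⁴). T⁴ − T_s⁴ = (230)⁴ − (177)⁴ = 2.80×10^9 − 9.82×10^8 = 1.82×10^9 K⁴.
Q = 0.608 × 5.67×10⁻⁸ × 11.0 × 1.82×10^9 = 689 W.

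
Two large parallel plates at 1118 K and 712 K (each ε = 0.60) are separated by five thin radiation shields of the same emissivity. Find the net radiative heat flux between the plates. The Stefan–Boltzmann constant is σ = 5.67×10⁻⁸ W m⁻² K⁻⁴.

Each of the 6 gaps contributes resistance (2/ε − 1) = 2/0.60 − 1 = 2.333; total = 14.00.
q = σ(T₁⁴ − T₂⁴) / 14.00 = 5.67×10⁻⁸ × 1.31×10^12 / 14.00 = 5290 W/m².

q ≈ 5290 W/m²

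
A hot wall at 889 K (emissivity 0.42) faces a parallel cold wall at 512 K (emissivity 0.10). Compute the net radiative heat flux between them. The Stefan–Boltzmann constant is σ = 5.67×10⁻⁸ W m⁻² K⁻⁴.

For two large parallel gray plates, q = σ(T₁⁴ − T₂⁴) / (1/ε₁ + 1/ε₂ − 1).
1/ε₁ + 1/ε₂ − 1 = 1/0.42 + 1/0.10 − 1 = 11.38.
T₁⁴ − T₂⁴ = 6.25×10^11 − 6.87×10^10 = 5.56×10^11 K⁴.
q = 5.67×10⁻⁸ × 5.56×10^11 / 11.38 = 2770 W/m².

q ≈ 2770 W/m²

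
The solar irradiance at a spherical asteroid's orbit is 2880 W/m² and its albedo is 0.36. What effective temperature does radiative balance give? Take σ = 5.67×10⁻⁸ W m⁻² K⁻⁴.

T ≈ 300 K

Power absorbed = (1−a)S·πR²; power emitted = 4πR²σT⁴. Equating and cancelling πR²:
T = ((1−a)S / 4σ)^(1/4) = (1840 / (4 × 5.67×10⁻⁸))^(1/4) = (8.13×10^9)^(1/4).
T = 300 K.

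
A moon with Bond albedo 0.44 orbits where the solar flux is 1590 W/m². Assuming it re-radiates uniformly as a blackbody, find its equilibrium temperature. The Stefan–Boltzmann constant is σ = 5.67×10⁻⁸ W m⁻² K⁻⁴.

T ≈ 250 K

Power absorbed = (1−a)S·πR²; power emitted = 4πR²σT⁴. Equating and cancelling πR²:
T = ((1−a)S / 4σ)^(1/4) = (890 / (4 × 5.67×10⁻⁸))^(1/4) = (3.93×10^9)^(1/4).
T = 250 K.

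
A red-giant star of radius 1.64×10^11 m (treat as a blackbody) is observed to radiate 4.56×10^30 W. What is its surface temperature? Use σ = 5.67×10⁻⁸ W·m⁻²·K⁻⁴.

A = 4πr² = 4π × (1.64×10^11)² = 3.38×10^23 m².
From P = σAT⁴, T = (P / σA)^(1/4) = (4.56×10^30 / (5.67×10⁻⁸ × 3.38×10^23))^(1/4).
T = (2.38×10^14)^(1/4) = 3930 K.

T ≈ 3930 K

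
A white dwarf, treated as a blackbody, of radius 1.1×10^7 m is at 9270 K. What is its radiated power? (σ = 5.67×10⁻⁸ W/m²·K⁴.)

A = 4πr² = 4π × (1.1×10^7)² = 1.52×10^15 m².
P = σAT⁴ = 5.67×10⁻⁸ × 1.52×10^15 × (9270)⁴ = 5.67×10⁻⁸ × 1.52×10^15 × 7.38×10^15.
P = 6.37×10^23 W.

P ≈ 6.37×10^23 W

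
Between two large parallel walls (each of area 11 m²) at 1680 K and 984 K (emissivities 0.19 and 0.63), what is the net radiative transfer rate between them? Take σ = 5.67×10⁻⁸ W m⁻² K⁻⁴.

Q ≈ 7.49×10^5 W

For two large parallel gray plates, q = σ(T₁⁴ − T₂⁴) / (1/ε₁ + 1/ε₂ − 1).
1/ε₁ + 1/ε₂ − 1 = 1/0.19 + 1/0.63 − 1 = 5.850.
T₁⁴ − T₂⁴ = 7.97×10^12 − 9.38×10^11 = 7.03×10^12 K⁴.
q = 5.67×10⁻⁸ × 7.03×10^12 / 5.850 = 68100 W/m².
Q = q·A = 68100 × 11 = 7.49×10^5 W.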